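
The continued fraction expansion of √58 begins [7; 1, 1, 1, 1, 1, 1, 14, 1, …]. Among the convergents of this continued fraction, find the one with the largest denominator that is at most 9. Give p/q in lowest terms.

a_0 = 7: 7/1  (≤ bound)
a_1 = 1: 8/1  (≤ bound)
a_2 = 1: 15/2  (≤ bound)
a_3 = 1: 23/3  (≤ bound)
a_4 = 1: 38/5  (≤ bound)
a_5 = 1: 61/8  (≤ bound)
a_6 = 1: 99/13  (> 9, stop)

61/8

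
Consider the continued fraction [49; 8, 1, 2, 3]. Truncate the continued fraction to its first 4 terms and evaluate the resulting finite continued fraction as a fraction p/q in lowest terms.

1277/26

Compute successive convergents:
a_0 = 49: 49/1
a_1 = 8: 393/8
a_2 = 1: 442/9
a_3 = 2: 1277/26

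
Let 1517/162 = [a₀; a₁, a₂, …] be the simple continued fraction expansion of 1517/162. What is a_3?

2

⌊1517/162⌋ = 9, remainder 59
⌊162/59⌋ = 2, remainder 44
⌊59/44⌋ = 1, remainder 15
⌊44/15⌋ = 2, remainder 14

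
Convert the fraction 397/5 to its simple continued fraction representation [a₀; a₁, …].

[79; 2, 2]

Repeatedly divide and take the remainder:
397 = 79·5 + 2, so a_0 = 79
5 = 2·2 + 1, so a_1 = 2
2 = 2·1 + 0, so a_2 = 2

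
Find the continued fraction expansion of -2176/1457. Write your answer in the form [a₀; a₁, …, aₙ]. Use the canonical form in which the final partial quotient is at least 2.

⌊-2176/1457⌋ = -2, remainder 738
⌊1457/738⌋ = 1, remainder 719
⌊738/719⌋ = 1, remainder 19
⌊719/19⌋ = 37, remainder 16
⌊19/16⌋ = 1, remainder 3
⌊16/3⌋ = 5, remainder 1
⌊3/1⌋ = 3, remainder 0

[-2; 1, 1, 37, 1, 5, 3]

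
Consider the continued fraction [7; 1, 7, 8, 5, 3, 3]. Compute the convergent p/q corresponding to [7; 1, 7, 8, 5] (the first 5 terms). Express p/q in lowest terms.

Start with 5.
8 + 1/(5/1) = 8 + 1/5 = 41/5
7 + 1/(41/5) = 7 + 5/41 = 292/41
1 + 1/(292/41) = 1 + 41/292 = 333/292
7 + 1/(333/292) = 7 + 292/333 = 2623/333

2623/333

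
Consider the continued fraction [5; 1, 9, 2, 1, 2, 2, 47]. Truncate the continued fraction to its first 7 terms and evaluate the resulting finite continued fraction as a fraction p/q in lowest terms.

Compute successive convergents:
a_0 = 5: 5/1
a_1 = 1: 6/1
a_2 = 9: 59/10
a_3 = 2: 124/21
a_4 = 1: 183/31
a_5 = 2: 490/83
a_6 = 2: 1163/197

1163/197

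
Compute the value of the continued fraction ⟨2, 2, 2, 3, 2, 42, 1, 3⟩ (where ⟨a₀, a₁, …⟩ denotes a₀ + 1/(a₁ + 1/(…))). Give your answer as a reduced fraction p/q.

16238/6737

Starting at the tail and folding back:
Start with 3.
1 + 1/(3/1) = 1 + 1/3 = 4/3
42 + 1/(4/3) = 42 + 3/4 = 171/4
2 + 1/(171/4) = 2 + 4/171 = 346/171
3 + 1/(346/171) = 3 + 171/346 = 1209/346
2 + 1/(1209/346) = 2 + 346/1209 = 2764/1209
2 + 1/(2764/1209) = 2 + 1209/2764 = 6737/2764
2 + 1/(6737/2764) = 2 + 2764/6737 = 16238/6737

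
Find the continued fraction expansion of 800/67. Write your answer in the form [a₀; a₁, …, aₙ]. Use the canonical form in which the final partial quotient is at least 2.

[11; 1, 15, 1, 3]

800 ÷ 67 → quotient 11, remainder 63
67 ÷ 63 → quotient 1, remainder 4
63 ÷ 4 → quotient 15, remainder 3
4 ÷ 3 → quotient 1, remainder 1
3 ÷ 1 → quotient 3, remainder 0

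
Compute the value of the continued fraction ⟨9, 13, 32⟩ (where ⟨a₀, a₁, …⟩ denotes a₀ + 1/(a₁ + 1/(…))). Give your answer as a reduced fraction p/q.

Collapse the nested fraction from the inside out:
Start with 32.
13 + 1/(32/1) = 13 + 1/32 = 417/32
9 + 1/(417/32) = 9 + 32/417 = 3785/417

3785/417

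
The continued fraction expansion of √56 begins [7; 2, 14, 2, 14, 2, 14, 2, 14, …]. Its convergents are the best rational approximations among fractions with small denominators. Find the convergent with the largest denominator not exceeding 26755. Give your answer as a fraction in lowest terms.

194873/26041

List convergents until the denominator exceeds the bound:
a_0 = 7: 7/1  (≤ bound)
a_1 = 2: 15/2  (≤ bound)
a_2 = 14: 217/29  (≤ bound)
a_3 = 2: 449/60  (≤ bound)
a_4 = 14: 6503/869  (≤ bound)
a_5 = 2: 13455/1798  (≤ bound)
a_6 = 14: 194873/26041  (≤ bound)
a_7 = 2: 403201/53880  (> 26755, stop)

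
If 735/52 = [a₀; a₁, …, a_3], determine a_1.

7

Repeatedly divide and take the remainder:
735 ÷ 52 → quotient 14, remainder 7
52 ÷ 7 → quotient 7, remainder 3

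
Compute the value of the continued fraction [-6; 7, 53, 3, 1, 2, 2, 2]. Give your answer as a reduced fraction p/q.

-137974/23555

Start with 2.
2 + 1/(2/1) = 2 + 1/2 = 5/2
2 + 1/(5/2) = 2 + 2/5 = 12/5
1 + 1/(12/5) = 1 + 5/12 = 17/12
3 + 1/(17/12) = 3 + 12/17 = 63/17
53 + 1/(63/17) = 53 + 17/63 = 3356/63
7 + 1/(3356/63) = 7 + 63/3356 = 23555/3356
-6 + 1/(23555/3356) = -6 + 3356/23555 = -137974/23555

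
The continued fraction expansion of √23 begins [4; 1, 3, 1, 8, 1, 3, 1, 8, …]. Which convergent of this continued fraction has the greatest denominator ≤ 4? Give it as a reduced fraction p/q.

a_0 = 4: 4/1  (≤ bound)
a_1 = 1: 5/1  (≤ bound)
a_2 = 3: 19/4  (≤ bound)
a_3 = 1: 24/5  (> 4, stop)

19/4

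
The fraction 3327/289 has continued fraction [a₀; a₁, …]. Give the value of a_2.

1

3327 ÷ 289 → quotient 11, remainder 148
289 ÷ 148 → quotient 1, remainder 141
148 ÷ 141 → quotient 1, remainder 7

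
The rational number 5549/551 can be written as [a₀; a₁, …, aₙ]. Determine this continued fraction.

[10; 14, 7, 1, 4]

Repeatedly divide and take the remainder:
⌊5549/551⌋ = 10, remainder 39
⌊551/39⌋ = 14, remainder 5
⌊39/5⌋ = 7, remainder 4
⌊5/4⌋ = 1, remainder 1
⌊4/1⌋ = 4, remainder 0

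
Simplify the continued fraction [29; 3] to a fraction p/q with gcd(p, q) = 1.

Work from the innermost term outward:
Start with 3.
29 + 1/(3/1) = 29 + 1/3 = 88/3

88/3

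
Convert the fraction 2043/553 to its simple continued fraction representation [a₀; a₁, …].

[3; 1, 2, 3, 1, 2, 15]

Run the Euclidean algorithm, recording each quotient:
⌊2043/553⌋ = 3, remainder 384
⌊553/384⌋ = 1, remainder 169
⌊384/169⌋ = 2, remainder 46
⌊169/46⌋ = 3, remainder 31
⌊46/31⌋ = 1, remainder 15
⌊31/15⌋ = 2, remainder 1
⌊15/1⌋ = 15, remainder 0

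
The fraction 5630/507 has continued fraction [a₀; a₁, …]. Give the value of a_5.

3

5630 ÷ 507 → quotient 11, remainder 53
507 ÷ 53 → quotient 9, remainder 30
53 ÷ 30 → quotient 1, remainder 23
30 ÷ 23 → quotient 1, remainder 7
23 ÷ 7 → quotient 3, remainder 2
7 ÷ 2 → quotient 3, remainder 1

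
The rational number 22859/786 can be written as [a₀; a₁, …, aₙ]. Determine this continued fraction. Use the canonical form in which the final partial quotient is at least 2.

Repeatedly divide and take the remainder:
22859 = 29·786 + 65, so a_0 = 29
786 = 12·65 + 6, so a_1 = 12
65 = 10·6 + 5, so a_2 = 10
6 = 1·5 + 1, so a_3 = 1
5 = 5·1 + 0, so a_4 = 5

[29; 12, 10, 1, 5]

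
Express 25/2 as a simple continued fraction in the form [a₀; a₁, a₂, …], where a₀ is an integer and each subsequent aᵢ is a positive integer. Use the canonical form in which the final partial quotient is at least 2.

[12; 2]

⌊25/2⌋ = 12, remainder 1
⌊2/1⌋ = 2, remainder 0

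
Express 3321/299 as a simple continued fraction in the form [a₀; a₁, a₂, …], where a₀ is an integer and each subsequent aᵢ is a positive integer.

⌊3321/299⌋ = 11, remainder 32
⌊299/32⌋ = 9, remainder 11
⌊32/11⌋ = 2, remainder 10
⌊11/10⌋ = 1, remainder 1
⌊10/1⌋ = 10, remainder 0

[11; 9, 2, 1, 10]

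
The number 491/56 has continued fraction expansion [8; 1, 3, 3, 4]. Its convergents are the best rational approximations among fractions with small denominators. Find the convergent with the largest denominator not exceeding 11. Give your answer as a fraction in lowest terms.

35/4

a_0 = 8: 8/1  (≤ bound)
a_1 = 1: 9/1  (≤ bound)
a_2 = 3: 35/4  (≤ bound)
a_3 = 3: 114/13  (> 11, stop)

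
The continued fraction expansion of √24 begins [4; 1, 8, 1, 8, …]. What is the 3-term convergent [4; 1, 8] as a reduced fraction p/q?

44/9

a_0 = 4: 4/1
a_1 = 1: 5/1
a_2 = 8: 44/9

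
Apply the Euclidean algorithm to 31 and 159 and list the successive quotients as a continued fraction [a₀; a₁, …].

Run the Euclidean algorithm, recording each quotient:
31 = 0·159 + 31, so a_0 = 0
159 = 5·31 + 4, so a_1 = 5
31 = 7·4 + 3, so a_2 = 7
4 = 1·3 + 1, so a_3 = 1
3 = 3·1 + 0, so a_4 = 3

[0; 5, 7, 1, 3]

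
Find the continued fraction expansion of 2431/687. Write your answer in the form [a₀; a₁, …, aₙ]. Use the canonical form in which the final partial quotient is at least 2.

[3; 1, 1, 5, 1, 52]

Apply division with remainder until the remainder is 0:
⌊2431/687⌋ = 3, remainder 370
⌊687/370⌋ = 1, remainder 317
⌊370/317⌋ = 1, remainder 53
⌊317/53⌋ = 5, remainder 52
⌊53/52⌋ = 1, remainder 1
⌊52/1⌋ = 52, remainder 0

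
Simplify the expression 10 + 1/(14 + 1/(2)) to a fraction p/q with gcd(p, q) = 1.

292/29

a_0 = 10: 10/1
a_1 = 14: 141/14
a_2 = 2: 292/29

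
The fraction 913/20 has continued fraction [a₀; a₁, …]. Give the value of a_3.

Repeatedly divide and take the remainder:
913 = 45·20 + 13, so a_0 = 45
20 = 1·13 + 7, so a_1 = 1
13 = 1·7 + 6, so a_2 = 1
7 = 1·6 + 1, so a_3 = 1

1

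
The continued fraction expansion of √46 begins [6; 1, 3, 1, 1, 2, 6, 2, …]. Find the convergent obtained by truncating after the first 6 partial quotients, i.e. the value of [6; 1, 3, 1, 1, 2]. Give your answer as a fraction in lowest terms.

156/23

Build up convergents one term at a time:
a_0 = 6: 6/1
a_1 = 1: 7/1
a_2 = 3: 27/4
a_3 = 1: 34/5
a_4 = 1: 61/9
a_5 = 2: 156/23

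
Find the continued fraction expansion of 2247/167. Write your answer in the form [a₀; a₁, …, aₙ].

2247 = 13·167 + 76, so a_0 = 13
167 = 2·76 + 15, so a_1 = 2
76 = 5·15 + 1, so a_2 = 5
15 = 15·1 + 0, so a_3 = 15

[13; 2, 5, 15]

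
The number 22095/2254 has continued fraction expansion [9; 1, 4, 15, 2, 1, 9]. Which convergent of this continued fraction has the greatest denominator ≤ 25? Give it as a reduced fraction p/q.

49/5

a_0 = 9: 9/1  (≤ bound)
a_1 = 1: 10/1  (≤ bound)
a_2 = 4: 49/5  (≤ bound)
a_3 = 15: 745/76  (> 25, stop)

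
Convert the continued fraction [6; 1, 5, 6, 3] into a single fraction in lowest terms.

800/117

Compute successive convergents:
a_0 = 6: 6/1
a_1 = 1: 7/1
a_2 = 5: 41/6
a_3 = 6: 253/37
a_4 = 3: 800/117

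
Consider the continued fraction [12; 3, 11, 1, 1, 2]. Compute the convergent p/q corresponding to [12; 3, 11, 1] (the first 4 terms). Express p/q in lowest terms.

Use the convergent recurrence hₖ = aₖ·hₖ₋₁ + hₖ₋₂ (and likewise for the denominators kₖ):
a_0 = 12: 12/1
a_1 = 3: 37/3
a_2 = 11: 419/34
a_3 = 1: 456/37

456/37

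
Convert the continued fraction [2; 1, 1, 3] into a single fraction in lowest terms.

Start with 3.
1 + 1/(3/1) = 1 + 1/3 = 4/3
1 + 1/(4/3) = 1 + 3/4 = 7/4
2 + 1/(7/4) = 2 + 4/7 = 18/7

18/7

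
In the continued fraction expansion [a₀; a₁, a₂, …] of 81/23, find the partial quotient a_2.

Run the Euclidean algorithm, recording each quotient:
81 ÷ 23 → quotient 3, remainder 12
23 ÷ 12 → quotient 1, remainder 11
12 ÷ 11 → quotient 1, remainder 1

1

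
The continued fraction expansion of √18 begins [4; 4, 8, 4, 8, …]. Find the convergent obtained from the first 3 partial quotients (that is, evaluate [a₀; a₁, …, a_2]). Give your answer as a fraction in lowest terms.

Start with 8.
4 + 1/(8/1) = 4 + 1/8 = 33/8
4 + 1/(33/8) = 4 + 8/33 = 140/33

140/33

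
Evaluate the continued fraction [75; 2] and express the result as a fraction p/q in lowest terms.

151/2

a_0 = 75: 75/1
a_1 = 2: 151/2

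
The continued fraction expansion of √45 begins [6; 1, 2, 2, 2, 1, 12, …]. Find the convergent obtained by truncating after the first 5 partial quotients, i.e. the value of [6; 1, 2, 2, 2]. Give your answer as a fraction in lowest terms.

114/17

Start with 2.
2 + 1/(2/1) = 2 + 1/2 = 5/2
2 + 1/(5/2) = 2 + 2/5 = 12/5
1 + 1/(12/5) = 1 + 5/12 = 17/12
6 + 1/(17/12) = 6 + 12/17 = 114/17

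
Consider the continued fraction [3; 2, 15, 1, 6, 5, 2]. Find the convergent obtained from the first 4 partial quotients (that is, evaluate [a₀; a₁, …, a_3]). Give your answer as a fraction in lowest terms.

115/33

Collapse the nested fraction from the inside out:
Start with 1.
15 + 1/(1/1) = 15 + 1/1 = 16/1
2 + 1/(16/1) = 2 + 1/16 = 33/16
3 + 1/(33/16) = 3 + 16/33 = 115/33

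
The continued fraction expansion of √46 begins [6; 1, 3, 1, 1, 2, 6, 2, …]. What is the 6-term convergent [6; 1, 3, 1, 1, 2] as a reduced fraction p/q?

156/23

Start with 2.
1 + 1/(2/1) = 1 + 1/2 = 3/2
1 + 1/(3/2) = 1 + 2/3 = 5/3
3 + 1/(5/3) = 3 + 3/5 = 18/5
1 + 1/(18/5) = 1 + 5/18 = 23/18
6 + 1/(23/18) = 6 + 18/23 = 156/23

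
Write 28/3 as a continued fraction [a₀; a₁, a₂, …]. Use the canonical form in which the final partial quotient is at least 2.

[9; 3]

⌊28/3⌋ = 9, remainder 1
⌊3/1⌋ = 3, remainder 0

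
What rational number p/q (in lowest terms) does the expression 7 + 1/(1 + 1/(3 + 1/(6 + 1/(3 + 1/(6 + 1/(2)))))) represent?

8357/1077

Build up convergents one term at a time:
a_0 = 7: 7/1
a_1 = 1: 8/1
a_2 = 3: 31/4
a_3 = 6: 194/25
a_4 = 3: 613/79
a_5 = 6: 3872/499
a_6 = 2: 8357/1077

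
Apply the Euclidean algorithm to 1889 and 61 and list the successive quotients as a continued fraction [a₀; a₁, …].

Repeatedly divide and take the remainder:
1889 ÷ 61 → quotient 30, remainder 59
61 ÷ 59 → quotient 1, remainder 2
59 ÷ 2 → quotient 29, remainder 1
2 ÷ 1 → quotient 2, remainder 0

[30; 1, 29, 2]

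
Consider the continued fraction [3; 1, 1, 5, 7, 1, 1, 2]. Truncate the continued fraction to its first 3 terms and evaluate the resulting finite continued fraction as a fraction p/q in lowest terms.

a_0 = 3: 3/1
a_1 = 1: 4/1
a_2 = 1: 7/2

7/2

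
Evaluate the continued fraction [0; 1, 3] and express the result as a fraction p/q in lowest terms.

a_0 = 0: 0/1
a_1 = 1: 1/1
a_2 = 3: 3/4

3/4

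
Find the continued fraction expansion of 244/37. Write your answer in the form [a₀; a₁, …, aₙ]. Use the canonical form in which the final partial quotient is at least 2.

[6; 1, 1, 2, 7]

Repeatedly divide and take the remainder:
244 ÷ 37 → quotient 6, remainder 22
37 ÷ 22 → quotient 1, remainder 15
22 ÷ 15 → quotient 1, remainder 7
15 ÷ 7 → quotient 2, remainder 1
7 ÷ 1 → quotient 7, remainder 0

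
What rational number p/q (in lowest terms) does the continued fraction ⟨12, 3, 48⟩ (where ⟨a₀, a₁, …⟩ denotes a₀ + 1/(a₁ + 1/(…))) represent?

1788/145

a_0 = 12: 12/1
a_1 = 3: 37/3
a_2 = 48: 1788/145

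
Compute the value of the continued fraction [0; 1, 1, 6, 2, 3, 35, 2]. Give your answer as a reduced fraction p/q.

3722/6943

Start with 2.
35 + 1/(2/1) = 35 + 1/2 = 71/2
3 + 1/(71/2) = 3 + 2/71 = 215/71
2 + 1/(215/71) = 2 + 71/215 = 501/215
6 + 1/(501/215) = 6 + 215/501 = 3221/501
1 + 1/(3221/501) = 1 + 501/3221 = 3722/3221
1 + 1/(3722/3221) = 1 + 3221/3722 = 6943/3722
0 + 1/(6943/3722) = 0 + 3722/6943 = 3722/6943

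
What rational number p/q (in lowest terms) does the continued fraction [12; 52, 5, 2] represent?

Start with 2.
5 + 1/(2/1) = 5 + 1/2 = 11/2
52 + 1/(11/2) = 52 + 2/11 = 574/11
12 + 1/(574/11) = 12 + 11/574 = 6899/574

6899/574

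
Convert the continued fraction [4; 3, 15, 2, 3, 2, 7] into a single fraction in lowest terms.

a_0 = 4: 4/1
a_1 = 3: 13/3
a_2 = 15: 199/46
a_3 = 2: 411/95
a_4 = 3: 1432/331
a_5 = 2: 3275/757
a_6 = 7: 24357/5630

24357/5630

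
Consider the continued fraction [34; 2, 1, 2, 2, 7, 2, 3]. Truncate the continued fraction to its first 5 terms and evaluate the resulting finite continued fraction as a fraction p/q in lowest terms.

a_0 = 34: 34/1
a_1 = 2: 69/2
a_2 = 1: 103/3
a_3 = 2: 275/8
a_4 = 2: 653/19

653/19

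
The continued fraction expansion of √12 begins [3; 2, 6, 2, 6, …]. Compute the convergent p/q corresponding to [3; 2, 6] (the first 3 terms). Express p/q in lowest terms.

Use the convergent recurrence hₖ = aₖ·hₖ₋₁ + hₖ₋₂ (and likewise for the denominators kₖ):
a_0 = 3: 3/1
a_1 = 2: 7/2
a_2 = 6: 45/13

45/13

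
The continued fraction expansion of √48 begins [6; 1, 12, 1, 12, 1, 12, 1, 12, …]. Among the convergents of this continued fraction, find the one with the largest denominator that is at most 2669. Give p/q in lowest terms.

a_0 = 6: 6/1  (≤ bound)
a_1 = 1: 7/1  (≤ bound)
a_2 = 12: 90/13  (≤ bound)
a_3 = 1: 97/14  (≤ bound)
a_4 = 12: 1254/181  (≤ bound)
a_5 = 1: 1351/195  (≤ bound)
a_6 = 12: 17466/2521  (≤ bound)
a_7 = 1: 18817/2716  (> 2669, stop)

17466/2521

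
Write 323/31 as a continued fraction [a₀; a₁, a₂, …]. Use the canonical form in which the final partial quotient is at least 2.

[10; 2, 2, 1, 1, 2]

⌊323/31⌋ = 10, remainder 13
⌊31/13⌋ = 2, remainder 5
⌊13/5⌋ = 2, remainder 3
⌊5/3⌋ = 1, remainder 2
⌊3/2⌋ = 1, remainder 1
⌊2/1⌋ = 2, remainder 0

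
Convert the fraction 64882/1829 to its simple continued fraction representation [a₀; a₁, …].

[35; 2, 9, 7, 1, 11]

64882 = 35·1829 + 867, so a_0 = 35
1829 = 2·867 + 95, so a_1 = 2
867 = 9·95 + 12, so a_2 = 9
95 = 7·12 + 11, so a_3 = 7
12 = 1·11 + 1, so a_4 = 1
11 = 11·1 + 0, so a_5 = 11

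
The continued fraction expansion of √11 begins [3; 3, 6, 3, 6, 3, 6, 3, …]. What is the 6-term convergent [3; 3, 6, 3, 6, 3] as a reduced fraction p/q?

Collapse the nested fraction from the inside out:
Start with 3.
6 + 1/(3/1) = 6 + 1/3 = 19/3
3 + 1/(19/3) = 3 + 3/19 = 60/19
6 + 1/(60/19) = 6 + 19/60 = 379/60
3 + 1/(379/60) = 3 + 60/379 = 1197/379
3 + 1/(1197/379) = 3 + 379/1197 = 3970/1197

3970/1197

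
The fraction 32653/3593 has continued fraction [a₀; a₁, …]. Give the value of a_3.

1

Apply division with remainder until the remainder is 0:
32653 = 9·3593 + 316, so a_0 = 9
3593 = 11·316 + 117, so a_1 = 11
316 = 2·117 + 82, so a_2 = 2
117 = 1·82 + 35, so a_3 = 1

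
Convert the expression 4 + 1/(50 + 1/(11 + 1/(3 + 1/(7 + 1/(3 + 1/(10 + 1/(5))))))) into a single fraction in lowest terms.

8270792/2057429

a_0 = 4: 4/1
a_1 = 50: 201/50
a_2 = 11: 2215/551
a_3 = 3: 6846/1703
a_4 = 7: 50137/12472
a_5 = 3: 157257/39119
a_6 = 10: 1622707/403662
a_7 = 5: 8270792/2057429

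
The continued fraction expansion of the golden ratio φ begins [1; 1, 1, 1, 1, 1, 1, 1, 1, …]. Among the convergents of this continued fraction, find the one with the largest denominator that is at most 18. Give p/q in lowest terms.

a_0 = 1: 1/1  (≤ bound)
a_1 = 1: 2/1  (≤ bound)
a_2 = 1: 3/2  (≤ bound)
a_3 = 1: 5/3  (≤ bound)
a_4 = 1: 8/5  (≤ bound)
a_5 = 1: 13/8  (≤ bound)
a_6 = 1: 21/13  (≤ bound)
a_7 = 1: 34/21  (> 18, stop)

21/13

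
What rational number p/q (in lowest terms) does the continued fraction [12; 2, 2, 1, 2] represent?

236/19

a_0 = 12: 12/1
a_1 = 2: 25/2
a_2 = 2: 62/5
a_3 = 1: 87/7
a_4 = 2: 236/19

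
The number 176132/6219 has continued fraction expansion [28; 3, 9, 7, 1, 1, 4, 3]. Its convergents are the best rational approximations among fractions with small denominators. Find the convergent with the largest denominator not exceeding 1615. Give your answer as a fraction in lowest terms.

a_0 = 28: 28/1  (≤ bound)
a_1 = 3: 85/3  (≤ bound)
a_2 = 9: 793/28  (≤ bound)
a_3 = 7: 5636/199  (≤ bound)
a_4 = 1: 6429/227  (≤ bound)
a_5 = 1: 12065/426  (≤ bound)
a_6 = 4: 54689/1931  (> 1615, stop)

12065/426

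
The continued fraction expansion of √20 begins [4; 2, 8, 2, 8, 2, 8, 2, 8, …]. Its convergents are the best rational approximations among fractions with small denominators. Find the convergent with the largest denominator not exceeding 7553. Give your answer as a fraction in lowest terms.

List convergents until the denominator exceeds the bound:
a_0 = 4: 4/1  (≤ bound)
a_1 = 2: 9/2  (≤ bound)
a_2 = 8: 76/17  (≤ bound)
a_3 = 2: 161/36  (≤ bound)
a_4 = 8: 1364/305  (≤ bound)
a_5 = 2: 2889/646  (≤ bound)
a_6 = 8: 24476/5473  (≤ bound)
a_7 = 2: 51841/11592  (> 7553, stop)

24476/5473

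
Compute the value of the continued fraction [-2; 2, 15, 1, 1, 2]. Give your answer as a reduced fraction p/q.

-244/161

Work from the innermost term outward:
Start with 2.
1 + 1/(2/1) = 1 + 1/2 = 3/2
1 + 1/(3/2) = 1 + 2/3 = 5/3
15 + 1/(5/3) = 15 + 3/5 = 78/5
2 + 1/(78/5) = 2 + 5/78 = 161/78
-2 + 1/(161/78) = -2 + 78/161 = -244/161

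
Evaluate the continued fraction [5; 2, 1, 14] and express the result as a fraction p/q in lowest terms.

235/44

a_0 = 5: 5/1
a_1 = 2: 11/2
a_2 = 1: 16/3
a_3 = 14: 235/44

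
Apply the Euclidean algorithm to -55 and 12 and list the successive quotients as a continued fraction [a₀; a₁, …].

Run the Euclidean algorithm, recording each quotient:
-55 = -5·12 + 5, so a_0 = -5
12 = 2·5 + 2, so a_1 = 2
5 = 2·2 + 1, so a_2 = 2
2 = 2·1 + 0, so a_3 = 2

[-5; 2, 2, 2]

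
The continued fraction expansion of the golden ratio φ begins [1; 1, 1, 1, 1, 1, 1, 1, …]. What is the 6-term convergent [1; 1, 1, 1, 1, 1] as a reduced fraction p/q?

13/8

Compute successive convergents:
a_0 = 1: 1/1
a_1 = 1: 2/1
a_2 = 1: 3/2
a_3 = 1: 5/3
a_4 = 1: 8/5
a_5 = 1: 13/8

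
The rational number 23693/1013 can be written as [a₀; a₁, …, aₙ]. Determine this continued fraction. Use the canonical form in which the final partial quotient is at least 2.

[23; 2, 1, 1, 3, 56]

23693 = 23·1013 + 394, so a_0 = 23
1013 = 2·394 + 225, so a_1 = 2
394 = 1·225 + 169, so a_2 = 1
225 = 1·169 + 56, so a_3 = 1
169 = 3·56 + 1, so a_4 = 3
56 = 56·1 + 0, so a_5 = 56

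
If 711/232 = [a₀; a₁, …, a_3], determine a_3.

7

711 ÷ 232 → quotient 3, remainder 15
232 ÷ 15 → quotient 15, remainder 7
15 ÷ 7 → quotient 2, remainder 1
7 ÷ 1 → quotient 7, remainder 0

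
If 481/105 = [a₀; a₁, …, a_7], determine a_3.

⌊481/105⌋ = 4, remainder 61
⌊105/61⌋ = 1, remainder 44
⌊61/44⌋ = 1, remainder 17
⌊44/17⌋ = 2, remainder 10

2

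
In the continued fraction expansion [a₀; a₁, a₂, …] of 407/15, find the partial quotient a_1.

Apply division with remainder until the remainder is 0:
⌊407/15⌋ = 27, remainder 2
⌊15/2⌋ = 7, remainder 1

7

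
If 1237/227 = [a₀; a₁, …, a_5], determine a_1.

1237 = 5·227 + 102, so a_0 = 5
227 = 2·102 + 23, so a_1 = 2

2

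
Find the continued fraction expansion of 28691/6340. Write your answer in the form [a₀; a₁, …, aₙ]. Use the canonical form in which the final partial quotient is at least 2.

[4; 1, 1, 9, 2, 1, 9, 11]

28691 ÷ 6340 → quotient 4, remainder 3331
6340 ÷ 3331 → quotient 1, remainder 3009
3331 ÷ 3009 → quotient 1, remainder 322
3009 ÷ 322 → quotient 9, remainder 111
322 ÷ 111 → quotient 2, remainder 100
111 ÷ 100 → quotient 1, remainder 11
100 ÷ 11 → quotient 9, remainder 1
11 ÷ 1 → quotient 11, remainder 0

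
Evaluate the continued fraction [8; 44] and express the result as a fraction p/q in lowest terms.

Starting at the tail and folding back:
Start with 44.
8 + 1/(44/1) = 8 + 1/44 = 353/44

353/44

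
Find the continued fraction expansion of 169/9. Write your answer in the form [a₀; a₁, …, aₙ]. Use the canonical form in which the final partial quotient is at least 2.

[18; 1, 3, 2]

169 = 18·9 + 7, so a_0 = 18
9 = 1·7 + 2, so a_1 = 1
7 = 3·2 + 1, so a_2 = 3
2 = 2·1 + 0, so a_3 = 2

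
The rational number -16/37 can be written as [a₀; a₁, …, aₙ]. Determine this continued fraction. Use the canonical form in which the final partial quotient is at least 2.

⌊-16/37⌋ = -1, remainder 21
⌊37/21⌋ = 1, remainder 16
⌊21/16⌋ = 1, remainder 5
⌊16/5⌋ = 3, remainder 1
⌊5/1⌋ = 5, remainder 0

[-1; 1, 1, 3, 5]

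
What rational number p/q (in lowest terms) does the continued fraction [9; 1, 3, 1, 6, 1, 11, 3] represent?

a_0 = 9: 9/1
a_1 = 1: 10/1
a_2 = 3: 39/4
a_3 = 1: 49/5
a_4 = 6: 333/34
a_5 = 1: 382/39
a_6 = 11: 4535/463
a_7 = 3: 13987/1428

13987/1428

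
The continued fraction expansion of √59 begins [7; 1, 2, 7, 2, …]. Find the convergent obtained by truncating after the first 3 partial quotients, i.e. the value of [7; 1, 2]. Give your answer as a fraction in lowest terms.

23/3

Starting at the tail and folding back:
Start with 2.
1 + 1/(2/1) = 1 + 1/2 = 3/2
7 + 1/(3/2) = 7 + 2/3 = 23/3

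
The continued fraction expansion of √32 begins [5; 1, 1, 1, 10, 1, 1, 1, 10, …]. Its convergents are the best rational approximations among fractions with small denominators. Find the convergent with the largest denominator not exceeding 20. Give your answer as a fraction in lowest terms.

17/3

List convergents until the denominator exceeds the bound:
a_0 = 5: 5/1  (≤ bound)
a_1 = 1: 6/1  (≤ bound)
a_2 = 1: 11/2  (≤ bound)
a_3 = 1: 17/3  (≤ bound)
a_4 = 10: 181/32  (> 20, stop)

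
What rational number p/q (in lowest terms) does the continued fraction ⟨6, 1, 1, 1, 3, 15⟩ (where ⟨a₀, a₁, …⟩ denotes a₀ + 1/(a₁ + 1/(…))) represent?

a_0 = 6: 6/1
a_1 = 1: 7/1
a_2 = 1: 13/2
a_3 = 1: 20/3
a_4 = 3: 73/11
a_5 = 15: 1115/168

1115/168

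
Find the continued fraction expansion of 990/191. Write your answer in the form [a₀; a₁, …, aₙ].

Run the Euclidean algorithm, recording each quotient:
⌊990/191⌋ = 5, remainder 35
⌊191/35⌋ = 5, remainder 16
⌊35/16⌋ = 2, remainder 3
⌊16/3⌋ = 5, remainder 1
⌊3/1⌋ = 3, remainder 0

[5; 5, 2, 5, 3]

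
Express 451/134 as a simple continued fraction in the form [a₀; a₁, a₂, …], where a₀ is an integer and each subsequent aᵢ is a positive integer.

Apply division with remainder until the remainder is 0:
⌊451/134⌋ = 3, remainder 49
⌊134/49⌋ = 2, remainder 36
⌊49/36⌋ = 1, remainder 13
⌊36/13⌋ = 2, remainder 10
⌊13/10⌋ = 1, remainder 3
⌊10/3⌋ = 3, remainder 1
⌊3/1⌋ = 3, remainder 0

[3; 2, 1, 2, 1, 3, 3]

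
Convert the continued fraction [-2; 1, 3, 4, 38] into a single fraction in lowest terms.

-803/650

Work from the innermost term outward:
Start with 38.
4 + 1/(38/1) = 4 + 1/38 = 153/38
3 + 1/(153/38) = 3 + 38/153 = 497/153
1 + 1/(497/153) = 1 + 153/497 = 650/497
-2 + 1/(650/497) = -2 + 497/650 = -803/650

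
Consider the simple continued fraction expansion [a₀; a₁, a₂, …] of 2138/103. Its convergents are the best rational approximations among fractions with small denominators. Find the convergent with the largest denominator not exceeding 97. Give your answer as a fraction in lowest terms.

685/33

a_0 = 20: 20/1  (≤ bound)
a_1 = 1: 21/1  (≤ bound)
a_2 = 3: 83/4  (≤ bound)
a_3 = 8: 685/33  (≤ bound)
a_4 = 3: 2138/103  (> 97, stop)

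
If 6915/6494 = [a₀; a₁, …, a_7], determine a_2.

⌊6915/6494⌋ = 1, remainder 421
⌊6494/421⌋ = 15, remainder 179
⌊421/179⌋ = 2, remainder 63

2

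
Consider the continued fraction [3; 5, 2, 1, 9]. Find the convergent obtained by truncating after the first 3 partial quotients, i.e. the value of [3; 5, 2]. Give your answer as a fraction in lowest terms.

35/11

Collapse the nested fraction from the inside out:
Start with 2.
5 + 1/(2/1) = 5 + 1/2 = 11/2
3 + 1/(11/2) = 3 + 2/11 = 35/11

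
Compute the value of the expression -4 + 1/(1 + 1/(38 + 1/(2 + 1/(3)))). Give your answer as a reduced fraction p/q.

-835/276

Start with 3.
2 + 1/(3/1) = 2 + 1/3 = 7/3
38 + 1/(7/3) = 38 + 3/7 = 269/7
1 + 1/(269/7) = 1 + 7/269 = 276/269
-4 + 1/(276/269) = -4 + 269/276 = -835/276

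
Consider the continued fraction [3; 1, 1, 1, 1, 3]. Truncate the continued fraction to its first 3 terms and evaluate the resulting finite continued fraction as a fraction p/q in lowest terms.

7/2

Start with 1.
1 + 1/(1/1) = 1 + 1/1 = 2/1
3 + 1/(2/1) = 3 + 1/2 = 7/2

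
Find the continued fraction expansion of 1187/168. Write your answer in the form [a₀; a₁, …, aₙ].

Run the Euclidean algorithm, recording each quotient:
1187 ÷ 168 → quotient 7, remainder 11
168 ÷ 11 → quotient 15, remainder 3
11 ÷ 3 → quotient 3, remainder 2
3 ÷ 2 → quotient 1, remainder 1
2 ÷ 1 → quotient 2, remainder 0

[7; 15, 3, 1, 2]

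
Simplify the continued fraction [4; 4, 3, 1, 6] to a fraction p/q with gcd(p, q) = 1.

Collapse the nested fraction from the inside out:
Start with 6.
1 + 1/(6/1) = 1 + 1/6 = 7/6
3 + 1/(7/6) = 3 + 6/7 = 27/7
4 + 1/(27/7) = 4 + 7/27 = 115/27
4 + 1/(115/27) = 4 + 27/115 = 487/115

487/115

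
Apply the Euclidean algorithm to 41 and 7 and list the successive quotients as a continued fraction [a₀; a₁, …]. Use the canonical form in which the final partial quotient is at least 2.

[5; 1, 6]

41 ÷ 7 → quotient 5, remainder 6
7 ÷ 6 → quotient 1, remainder 1
6 ÷ 1 → quotient 6, remainder 0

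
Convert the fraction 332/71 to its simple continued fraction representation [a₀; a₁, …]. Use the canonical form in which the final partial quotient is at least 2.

[4; 1, 2, 11, 2]

332 ÷ 71 → quotient 4, remainder 48
71 ÷ 48 → quotient 1, remainder 23
48 ÷ 23 → quotient 2, remainder 2
23 ÷ 2 → quotient 11, remainder 1
2 ÷ 1 → quotient 2, remainder 0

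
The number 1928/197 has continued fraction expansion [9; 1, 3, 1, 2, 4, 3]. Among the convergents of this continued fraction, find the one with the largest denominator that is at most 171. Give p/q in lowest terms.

a_0 = 9: 9/1  (≤ bound)
a_1 = 1: 10/1  (≤ bound)
a_2 = 3: 39/4  (≤ bound)
a_3 = 1: 49/5  (≤ bound)
a_4 = 2: 137/14  (≤ bound)
a_5 = 4: 597/61  (≤ bound)
a_6 = 3: 1928/197  (> 171, stop)

597/61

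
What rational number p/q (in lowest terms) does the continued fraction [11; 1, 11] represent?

143/12

a_0 = 11: 11/1
a_1 = 1: 12/1
a_2 = 11: 143/12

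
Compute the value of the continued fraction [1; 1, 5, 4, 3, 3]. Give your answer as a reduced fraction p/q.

Starting at the tail and folding back:
Start with 3.
3 + 1/(3/1) = 3 + 1/3 = 10/3
4 + 1/(10/3) = 4 + 3/10 = 43/10
5 + 1/(43/10) = 5 + 10/43 = 225/43
1 + 1/(225/43) = 1 + 43/225 = 268/225
1 + 1/(268/225) = 1 + 225/268 = 493/268

493/268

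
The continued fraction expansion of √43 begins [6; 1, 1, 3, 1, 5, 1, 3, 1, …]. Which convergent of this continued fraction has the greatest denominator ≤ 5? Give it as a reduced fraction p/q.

13/2

List convergents until the denominator exceeds the bound:
a_0 = 6: 6/1  (≤ bound)
a_1 = 1: 7/1  (≤ bound)
a_2 = 1: 13/2  (≤ bound)
a_3 = 3: 46/7  (> 5, stop)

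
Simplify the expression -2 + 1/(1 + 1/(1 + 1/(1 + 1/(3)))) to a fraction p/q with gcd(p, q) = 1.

-15/11

a_0 = -2: -2/1
a_1 = 1: -1/1
a_2 = 1: -3/2
a_3 = 1: -4/3
a_4 = 3: -15/11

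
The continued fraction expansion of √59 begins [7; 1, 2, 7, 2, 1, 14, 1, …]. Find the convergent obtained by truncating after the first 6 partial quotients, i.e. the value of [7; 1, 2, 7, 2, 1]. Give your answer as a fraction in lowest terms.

530/69

Start with 1.
2 + 1/(1/1) = 2 + 1/1 = 3/1
7 + 1/(3/1) = 7 + 1/3 = 22/3
2 + 1/(22/3) = 2 + 3/22 = 47/22
1 + 1/(47/22) = 1 + 22/47 = 69/47
7 + 1/(69/47) = 7 + 47/69 = 530/69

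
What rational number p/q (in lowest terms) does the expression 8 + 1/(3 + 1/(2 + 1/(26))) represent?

1533/185

Collapse the nested fraction from the inside out:
Start with 26.
2 + 1/(26/1) = 2 + 1/26 = 53/26
3 + 1/(53/26) = 3 + 26/53 = 185/53
8 + 1/(185/53) = 8 + 53/185 = 1533/185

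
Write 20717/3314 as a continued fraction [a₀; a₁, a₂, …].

[6; 3, 1, 45, 3, 1, 1, 2]

Run the Euclidean algorithm, recording each quotient:
⌊20717/3314⌋ = 6, remainder 833
⌊3314/833⌋ = 3, remainder 815
⌊833/815⌋ = 1, remainder 18
⌊815/18⌋ = 45, remainder 5
⌊18/5⌋ = 3, remainder 3
⌊5/3⌋ = 1, remainder 2
⌊3/2⌋ = 1, remainder 1
⌊2/1⌋ = 2, remainder 0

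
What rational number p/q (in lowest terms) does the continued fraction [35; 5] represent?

a_0 = 35: 35/1
a_1 = 5: 176/5

176/5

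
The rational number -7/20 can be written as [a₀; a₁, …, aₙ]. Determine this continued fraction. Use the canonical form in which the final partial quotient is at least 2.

Run the Euclidean algorithm, recording each quotient:
-7 = -1·20 + 13, so a_0 = -1
20 = 1·13 + 7, so a_1 = 1
13 = 1·7 + 6, so a_2 = 1
7 = 1·6 + 1, so a_3 = 1
6 = 6·1 + 0, so a_4 = 6

[-1; 1, 1, 1, 6]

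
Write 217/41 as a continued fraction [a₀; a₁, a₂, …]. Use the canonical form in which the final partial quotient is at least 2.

217 = 5·41 + 12, so a_0 = 5
41 = 3·12 + 5, so a_1 = 3
12 = 2·5 + 2, so a_2 = 2
5 = 2·2 + 1, so a_3 = 2
2 = 2·1 + 0, so a_4 = 2

[5; 3, 2, 2, 2]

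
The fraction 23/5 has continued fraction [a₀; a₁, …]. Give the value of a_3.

Repeatedly divide and take the remainder:
23 ÷ 5 → quotient 4, remainder 3
5 ÷ 3 → quotient 1, remainder 2
3 ÷ 2 → quotient 1, remainder 1
2 ÷ 1 → quotient 2, remainder 0

2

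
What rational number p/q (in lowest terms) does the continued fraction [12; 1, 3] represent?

51/4

a_0 = 12: 12/1
a_1 = 1: 13/1
a_2 = 3: 51/4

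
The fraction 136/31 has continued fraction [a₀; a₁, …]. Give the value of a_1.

Apply division with remainder until the remainder is 0:
⌊136/31⌋ = 4, remainder 12
⌊31/12⌋ = 2, remainder 7

2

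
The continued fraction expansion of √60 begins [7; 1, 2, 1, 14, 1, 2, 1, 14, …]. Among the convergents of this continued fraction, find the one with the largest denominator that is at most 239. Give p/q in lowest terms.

a_0 = 7: 7/1  (≤ bound)
a_1 = 1: 8/1  (≤ bound)
a_2 = 2: 23/3  (≤ bound)
a_3 = 1: 31/4  (≤ bound)
a_4 = 14: 457/59  (≤ bound)
a_5 = 1: 488/63  (≤ bound)
a_6 = 2: 1433/185  (≤ bound)
a_7 = 1: 1921/248  (> 239, stop)

1433/185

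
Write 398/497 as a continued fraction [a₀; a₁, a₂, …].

398 = 0·497 + 398, so a_0 = 0
497 = 1·398 + 99, so a_1 = 1
398 = 4·99 + 2, so a_2 = 4
99 = 49·2 + 1, so a_3 = 49
2 = 2·1 + 0, so a_4 = 2

[0; 1, 4, 49, 2]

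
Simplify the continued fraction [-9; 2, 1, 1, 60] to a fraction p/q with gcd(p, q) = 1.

Work from the innermost term outward:
Start with 60.
1 + 1/(60/1) = 1 + 1/60 = 61/60
1 + 1/(61/60) = 1 + 60/61 = 121/61
2 + 1/(121/61) = 2 + 61/121 = 303/121
-9 + 1/(303/121) = -9 + 121/303 = -2606/303

-2606/303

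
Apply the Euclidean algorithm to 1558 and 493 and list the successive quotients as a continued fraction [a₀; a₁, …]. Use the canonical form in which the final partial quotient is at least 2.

[3; 6, 4, 6, 3]

Repeatedly divide and take the remainder:
⌊1558/493⌋ = 3, remainder 79
⌊493/79⌋ = 6, remainder 19
⌊79/19⌋ = 4, remainder 3
⌊19/3⌋ = 6, remainder 1
⌊3/1⌋ = 3, remainder 0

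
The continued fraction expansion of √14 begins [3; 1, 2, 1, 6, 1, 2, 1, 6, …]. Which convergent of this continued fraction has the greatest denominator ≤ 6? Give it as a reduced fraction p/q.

a_0 = 3: 3/1  (≤ bound)
a_1 = 1: 4/1  (≤ bound)
a_2 = 2: 11/3  (≤ bound)
a_3 = 1: 15/4  (≤ bound)
a_4 = 6: 101/27  (> 6, stop)

15/4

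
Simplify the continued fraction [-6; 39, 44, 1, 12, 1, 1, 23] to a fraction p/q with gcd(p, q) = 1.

-6650834/1113227

a_0 = -6: -6/1
a_1 = 39: -233/39
a_2 = 44: -10258/1717
a_3 = 1: -10491/1756
a_4 = 12: -136150/22789
a_5 = 1: -146641/24545
a_6 = 1: -282791/47334
a_7 = 23: -6650834/1113227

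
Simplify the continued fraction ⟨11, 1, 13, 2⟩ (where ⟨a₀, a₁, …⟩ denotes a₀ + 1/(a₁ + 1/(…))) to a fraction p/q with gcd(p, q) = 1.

a_0 = 11: 11/1
a_1 = 1: 12/1
a_2 = 13: 167/14
a_3 = 2: 346/29

346/29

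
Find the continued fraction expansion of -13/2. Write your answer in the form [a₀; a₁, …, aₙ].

[-7; 2]

⌊-13/2⌋ = -7, remainder 1
⌊2/1⌋ = 2, remainder 0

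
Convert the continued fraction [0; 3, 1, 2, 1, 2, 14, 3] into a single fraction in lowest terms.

Start with 3.
14 + 1/(3/1) = 14 + 1/3 = 43/3
2 + 1/(43/3) = 2 + 3/43 = 89/43
1 + 1/(89/43) = 1 + 43/89 = 132/89
2 + 1/(132/89) = 2 + 89/132 = 353/132
1 + 1/(353/132) = 1 + 132/353 = 485/353
3 + 1/(485/353) = 3 + 353/485 = 1808/485
0 + 1/(1808/485) = 0 + 485/1808 = 485/1808

485/1808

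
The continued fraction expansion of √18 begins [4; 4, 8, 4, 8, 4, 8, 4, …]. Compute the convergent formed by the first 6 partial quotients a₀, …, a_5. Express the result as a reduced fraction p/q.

Start with 4.
8 + 1/(4/1) = 8 + 1/4 = 33/4
4 + 1/(33/4) = 4 + 4/33 = 136/33
8 + 1/(136/33) = 8 + 33/136 = 1121/136
4 + 1/(1121/136) = 4 + 136/1121 = 4620/1121
4 + 1/(4620/1121) = 4 + 1121/4620 = 19601/4620

19601/4620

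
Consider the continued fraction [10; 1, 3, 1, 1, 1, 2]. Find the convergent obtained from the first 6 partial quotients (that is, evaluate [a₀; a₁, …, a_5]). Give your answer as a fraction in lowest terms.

151/14

Start with 1.
1 + 1/(1/1) = 1 + 1/1 = 2/1
1 + 1/(2/1) = 1 + 1/2 = 3/2
3 + 1/(3/2) = 3 + 2/3 = 11/3
1 + 1/(11/3) = 1 + 3/11 = 14/11
10 + 1/(14/11) = 10 + 11/14 = 151/14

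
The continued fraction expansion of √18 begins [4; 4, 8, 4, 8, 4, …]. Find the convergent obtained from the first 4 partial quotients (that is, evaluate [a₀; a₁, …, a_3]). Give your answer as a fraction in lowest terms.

Start with 4.
8 + 1/(4/1) = 8 + 1/4 = 33/4
4 + 1/(33/4) = 4 + 4/33 = 136/33
4 + 1/(136/33) = 4 + 33/136 = 577/136

577/136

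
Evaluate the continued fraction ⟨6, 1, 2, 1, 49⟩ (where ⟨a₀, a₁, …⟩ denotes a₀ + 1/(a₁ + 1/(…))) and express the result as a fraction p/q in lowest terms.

Starting at the tail and folding back:
Start with 49.
1 + 1/(49/1) = 1 + 1/49 = 50/49
2 + 1/(50/49) = 2 + 49/50 = 149/50
1 + 1/(149/50) = 1 + 50/149 = 199/149
6 + 1/(199/149) = 6 + 149/199 = 1343/199

1343/199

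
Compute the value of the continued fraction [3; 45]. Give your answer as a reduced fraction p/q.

Collapse the nested fraction from the inside out:
Start with 45.
3 + 1/(45/1) = 3 + 1/45 = 136/45

136/45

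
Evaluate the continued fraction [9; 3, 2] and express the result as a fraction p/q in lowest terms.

65/7

Compute successive convergents:
a_0 = 9: 9/1
a_1 = 3: 28/3
a_2 = 2: 65/7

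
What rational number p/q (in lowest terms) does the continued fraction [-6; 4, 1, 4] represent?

-139/24

Work from the innermost term outward:
Start with 4.
1 + 1/(4/1) = 1 + 1/4 = 5/4
4 + 1/(5/4) = 4 + 4/5 = 24/5
-6 + 1/(24/5) = -6 + 5/24 = -139/24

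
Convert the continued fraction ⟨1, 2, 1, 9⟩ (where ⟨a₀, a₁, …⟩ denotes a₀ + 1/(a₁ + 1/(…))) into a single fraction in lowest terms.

39/29

Starting at the tail and folding back:
Start with 9.
1 + 1/(9/1) = 1 + 1/9 = 10/9
2 + 1/(10/9) = 2 + 9/10 = 29/10
1 + 1/(29/10) = 1 + 10/29 = 39/29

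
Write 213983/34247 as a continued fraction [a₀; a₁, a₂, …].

[6; 4, 34, 1, 59, 1, 3]

Apply division with remainder until the remainder is 0:
213983 ÷ 34247 → quotient 6, remainder 8501
34247 ÷ 8501 → quotient 4, remainder 243
8501 ÷ 243 → quotient 34, remainder 239
243 ÷ 239 → quotient 1, remainder 4
239 ÷ 4 → quotient 59, remainder 3
4 ÷ 3 → quotient 1, remainder 1
3 ÷ 1 → quotient 3, remainder 0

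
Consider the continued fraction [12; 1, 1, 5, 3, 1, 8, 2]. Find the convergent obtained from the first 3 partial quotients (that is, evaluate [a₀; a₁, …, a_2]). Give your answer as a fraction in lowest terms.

a_0 = 12: 12/1
a_1 = 1: 13/1
a_2 = 1: 25/2

25/2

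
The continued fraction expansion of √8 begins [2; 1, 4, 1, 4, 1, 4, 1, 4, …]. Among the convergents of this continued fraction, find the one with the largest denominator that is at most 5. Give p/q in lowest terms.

14/5

a_0 = 2: 2/1  (≤ bound)
a_1 = 1: 3/1  (≤ bound)
a_2 = 4: 14/5  (≤ bound)
a_3 = 1: 17/6  (> 5, stop)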